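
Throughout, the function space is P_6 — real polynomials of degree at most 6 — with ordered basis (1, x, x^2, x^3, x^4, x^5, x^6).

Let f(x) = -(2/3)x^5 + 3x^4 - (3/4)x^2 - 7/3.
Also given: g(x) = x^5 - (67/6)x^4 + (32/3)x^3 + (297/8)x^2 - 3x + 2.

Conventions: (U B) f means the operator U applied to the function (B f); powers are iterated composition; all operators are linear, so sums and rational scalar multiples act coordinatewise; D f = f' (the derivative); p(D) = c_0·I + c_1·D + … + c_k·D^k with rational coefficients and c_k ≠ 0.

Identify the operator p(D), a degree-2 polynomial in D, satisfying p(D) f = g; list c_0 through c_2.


p(D) = -(3/2)·I + 2·D + D^2, i.e. c_0 = -3/2, c_1 = 2, c_2 = 1

D^0 f = -(2/3)x^5 + 3x^4 - (3/4)x^2 - 7/3
D^1 f = -(10/3)x^4 + 12x^3 - (3/2)x
D^2 f = -(40/3)x^3 + 36x^2 - 3/2
matching coefficients of g against c_0 f + c_1 Df + … from the top degree down determines the c_i
solution: c_0 = -3/2, c_1 = 2, c_2 = 1


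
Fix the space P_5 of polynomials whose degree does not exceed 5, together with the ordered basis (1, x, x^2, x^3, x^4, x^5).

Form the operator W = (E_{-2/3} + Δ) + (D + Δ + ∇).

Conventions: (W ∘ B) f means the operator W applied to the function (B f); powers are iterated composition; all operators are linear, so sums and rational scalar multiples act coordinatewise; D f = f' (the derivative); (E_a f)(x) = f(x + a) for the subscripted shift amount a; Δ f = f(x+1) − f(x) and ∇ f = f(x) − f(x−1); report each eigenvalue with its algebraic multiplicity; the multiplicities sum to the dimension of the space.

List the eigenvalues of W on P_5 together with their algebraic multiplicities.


image of 1: 1
image of x: x + 10/3
image of x^2: x^2 + (20/3)x + 13/9
image of x^3: x^3 + 10x^2 + (13/3)x + 73/27
image of x^4: x^4 + (40/3)x^3 + (26/3)x^2 + (292/27)x + 97/81
image of x^5: x^5 + (50/3)x^4 + (130/9)x^3 + (730/27)x^2 + (485/81)x + 697/243
the matrix is upper triangular; its diagonal is (1, 1, 1, 1, 1, 1)
for a triangular matrix the eigenvalues are the diagonal entries, with algebraic multiplicity their repetition count

λ = 1 (multiplicity 6)


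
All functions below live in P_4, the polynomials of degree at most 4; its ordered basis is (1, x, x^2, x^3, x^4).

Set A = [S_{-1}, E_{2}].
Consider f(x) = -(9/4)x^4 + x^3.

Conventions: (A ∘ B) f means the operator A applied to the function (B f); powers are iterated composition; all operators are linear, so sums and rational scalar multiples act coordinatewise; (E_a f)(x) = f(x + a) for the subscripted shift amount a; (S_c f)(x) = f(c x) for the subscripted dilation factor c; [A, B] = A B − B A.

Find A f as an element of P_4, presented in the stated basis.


the image equals g(x) = 36x^3 + 12x^2 + 144x + 16

E_{2} f = -(9/4)x^4 - 17x^3 - 48x^2 - 60x - 28
S_{-1} E_{2} f = -(9/4)x^4 + 17x^3 - 48x^2 + 60x - 28
S_{-1} f = -(9/4)x^4 - x^3
E_{2} S_{-1} f = -(9/4)x^4 - 19x^3 - 60x^2 - 84x - 44
[S_{-1}, E_{2}] f = 36x^3 + 12x^2 + 144x + 16


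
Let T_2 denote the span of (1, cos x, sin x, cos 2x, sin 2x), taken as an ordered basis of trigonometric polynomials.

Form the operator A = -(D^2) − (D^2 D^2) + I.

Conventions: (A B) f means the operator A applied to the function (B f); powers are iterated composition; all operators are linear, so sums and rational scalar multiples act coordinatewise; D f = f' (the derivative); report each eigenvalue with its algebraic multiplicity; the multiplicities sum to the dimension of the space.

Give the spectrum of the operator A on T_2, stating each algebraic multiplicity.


λ = -11 (multiplicity 2), λ = 1 (multiplicity 3)

image of 1: 1
image of cos x: cos x
image of sin x: sin x
image of cos 2x: -11cos 2x
image of sin 2x: -11sin 2x
the matrix is diagonal; its diagonal is (1, 1, 1, -11, -11)
for a triangular matrix the eigenvalues are the diagonal entries, with algebraic multiplicity their repetition count


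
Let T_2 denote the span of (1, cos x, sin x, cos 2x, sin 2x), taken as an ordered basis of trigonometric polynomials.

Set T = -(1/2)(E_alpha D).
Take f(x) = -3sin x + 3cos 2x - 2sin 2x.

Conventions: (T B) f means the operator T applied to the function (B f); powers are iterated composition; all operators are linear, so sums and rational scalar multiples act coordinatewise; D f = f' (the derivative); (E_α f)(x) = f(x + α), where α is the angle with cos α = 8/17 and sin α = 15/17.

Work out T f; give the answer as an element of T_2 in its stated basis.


D f = -3cos x - 4cos 2x - 6sin 2x
E_alpha D f = -(24/17)cos x + (45/17)sin x - (796/289)cos 2x + (1926/289)sin 2x
(-(1/2)(E_alpha D)) f = (12/17)cos x - (45/34)sin x + (398/289)cos 2x - (963/289)sin 2x

g(x) = (12/17)cos x - (45/34)sin x + (398/289)cos 2x - (963/289)sin 2x


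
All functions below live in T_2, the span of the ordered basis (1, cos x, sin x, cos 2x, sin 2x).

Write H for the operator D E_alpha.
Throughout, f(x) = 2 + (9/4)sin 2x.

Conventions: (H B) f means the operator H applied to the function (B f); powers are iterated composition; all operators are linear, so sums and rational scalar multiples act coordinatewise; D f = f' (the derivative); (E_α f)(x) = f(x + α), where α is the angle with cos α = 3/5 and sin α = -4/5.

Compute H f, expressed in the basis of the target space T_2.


E_alpha f = 2 - (54/25)cos 2x - (63/100)sin 2x
D E_alpha f = -(63/50)cos 2x + (108/25)sin 2x

the result is g(x) = -(63/50)cos 2x + (108/25)sin 2x


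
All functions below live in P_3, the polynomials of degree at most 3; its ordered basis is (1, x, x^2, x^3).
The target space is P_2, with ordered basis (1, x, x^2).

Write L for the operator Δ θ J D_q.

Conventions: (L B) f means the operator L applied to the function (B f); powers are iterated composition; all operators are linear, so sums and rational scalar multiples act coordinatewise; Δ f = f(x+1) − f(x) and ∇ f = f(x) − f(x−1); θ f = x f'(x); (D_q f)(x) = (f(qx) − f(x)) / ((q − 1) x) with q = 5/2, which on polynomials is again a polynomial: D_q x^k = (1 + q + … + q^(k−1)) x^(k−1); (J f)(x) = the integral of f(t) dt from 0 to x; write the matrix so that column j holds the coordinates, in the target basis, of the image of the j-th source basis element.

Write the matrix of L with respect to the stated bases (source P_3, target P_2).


the matrix is [[0, 1, 7/2, 39/4]; [0, 0, 7, 117/4]; [0, 0, 0, 117/4]] (rows listed top to bottom)

image of 1: 0
image of x: 1
image of x^2: 7x + 7/2
image of x^3: (117/4)x^2 + (117/4)x + 39/4
each image's coordinates form column j of the matrix


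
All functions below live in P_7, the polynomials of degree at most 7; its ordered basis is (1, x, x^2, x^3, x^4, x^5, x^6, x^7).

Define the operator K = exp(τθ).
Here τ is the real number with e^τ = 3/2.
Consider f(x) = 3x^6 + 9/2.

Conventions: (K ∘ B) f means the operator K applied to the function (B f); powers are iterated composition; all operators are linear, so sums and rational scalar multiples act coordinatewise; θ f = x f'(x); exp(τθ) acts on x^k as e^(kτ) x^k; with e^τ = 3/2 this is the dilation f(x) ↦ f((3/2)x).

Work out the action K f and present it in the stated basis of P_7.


g(x) = (2187/64)x^6 + 9/2

exp(τθ) x^k = e^(kτ) x^k; with e^τ = 3/2 this sends x^k to (3/2)^k x^k
x^6 ↦ 729/64 x^6
applying this coordinatewise to f: exp(τθ) f = (2187/64)x^6 + 9/2


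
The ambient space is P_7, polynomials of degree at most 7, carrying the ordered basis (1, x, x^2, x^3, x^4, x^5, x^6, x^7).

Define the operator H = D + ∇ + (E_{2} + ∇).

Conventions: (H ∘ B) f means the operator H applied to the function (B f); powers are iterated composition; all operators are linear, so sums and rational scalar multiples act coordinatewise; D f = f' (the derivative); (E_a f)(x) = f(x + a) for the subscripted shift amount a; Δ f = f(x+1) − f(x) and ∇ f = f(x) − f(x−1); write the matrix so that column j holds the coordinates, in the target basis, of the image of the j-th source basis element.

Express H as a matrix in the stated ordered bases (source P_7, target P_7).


the matrix is [[1, 5, 2, 10, 14, 34, 62, 130]; [0, 1, 10, 6, 40, 70, 204, 434]; [0, 0, 1, 15, 12, 100, 210, 714]; [0, 0, 0, 1, 20, 20, 200, 490]; [0, 0, 0, 0, 1, 25, 30, 350]; [0, 0, 0, 0, 0, 1, 30, 42]; [0, 0, 0, 0, 0, 0, 1, 35]; [0, 0, 0, 0, 0, 0, 0, 1]] (rows listed top to bottom)

image of 1: 1
image of x: x + 5
image of x^2: x^2 + 10x + 2
image of x^3: x^3 + 15x^2 + 6x + 10
image of x^4: x^4 + 20x^3 + 12x^2 + 40x + 14
image of x^5: x^5 + 25x^4 + 20x^3 + 100x^2 + 70x + 34
image of x^6: x^6 + 30x^5 + 30x^4 + 200x^3 + 210x^2 + 204x + 62
image of x^7: x^7 + 35x^6 + 42x^5 + 350x^4 + 490x^3 + 714x^2 + 434x + 130
each image's coordinates form column j of the matrix


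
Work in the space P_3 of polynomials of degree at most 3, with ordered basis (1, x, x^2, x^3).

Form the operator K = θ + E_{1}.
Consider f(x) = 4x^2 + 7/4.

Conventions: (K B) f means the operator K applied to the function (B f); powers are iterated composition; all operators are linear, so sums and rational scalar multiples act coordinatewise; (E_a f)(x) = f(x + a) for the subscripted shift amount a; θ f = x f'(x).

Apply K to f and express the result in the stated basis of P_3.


θ f = 8x^2
E_{1} f = 4x^2 + 8x + 23/4
(θ + E_{1}) f = 12x^2 + 8x + 23/4

the image equals g(x) = 12x^2 + 8x + 23/4


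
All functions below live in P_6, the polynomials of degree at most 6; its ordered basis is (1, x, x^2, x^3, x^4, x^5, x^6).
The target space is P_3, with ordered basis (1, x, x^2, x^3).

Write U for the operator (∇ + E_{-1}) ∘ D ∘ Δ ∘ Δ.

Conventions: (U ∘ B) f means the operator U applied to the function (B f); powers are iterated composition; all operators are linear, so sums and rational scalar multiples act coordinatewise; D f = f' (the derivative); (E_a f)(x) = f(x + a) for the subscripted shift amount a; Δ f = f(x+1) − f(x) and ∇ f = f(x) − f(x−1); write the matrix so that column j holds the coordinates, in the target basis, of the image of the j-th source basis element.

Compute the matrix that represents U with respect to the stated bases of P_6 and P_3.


image of 1: 0
image of x: 0
image of x^2: 0
image of x^3: 6
image of x^4: 24x + 24
image of x^5: 60x^2 + 120x + 70
image of x^6: 120x^3 + 360x^2 + 420x + 180
each image's coordinates form column j of the matrix

the matrix is [[0, 0, 0, 6, 24, 70, 180]; [0, 0, 0, 0, 24, 120, 420]; [0, 0, 0, 0, 0, 60, 360]; [0, 0, 0, 0, 0, 0, 120]] (rows listed top to bottom)


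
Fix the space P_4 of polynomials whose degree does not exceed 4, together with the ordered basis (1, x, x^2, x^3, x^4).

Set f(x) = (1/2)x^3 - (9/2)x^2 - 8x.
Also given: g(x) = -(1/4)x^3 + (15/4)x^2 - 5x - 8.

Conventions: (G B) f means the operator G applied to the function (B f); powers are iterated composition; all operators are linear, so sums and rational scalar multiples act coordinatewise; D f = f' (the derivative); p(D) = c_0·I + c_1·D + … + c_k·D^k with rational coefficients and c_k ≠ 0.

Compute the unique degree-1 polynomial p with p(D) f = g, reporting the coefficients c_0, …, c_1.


c_0 = -1/2, c_1 = 1

D^0 f = (1/2)x^3 - (9/2)x^2 - 8x
D^1 f = (3/2)x^2 - 9x - 8
matching coefficients of g against c_0 f + c_1 Df + … from the top degree down determines the c_i
solution: c_0 = -1/2, c_1 = 1


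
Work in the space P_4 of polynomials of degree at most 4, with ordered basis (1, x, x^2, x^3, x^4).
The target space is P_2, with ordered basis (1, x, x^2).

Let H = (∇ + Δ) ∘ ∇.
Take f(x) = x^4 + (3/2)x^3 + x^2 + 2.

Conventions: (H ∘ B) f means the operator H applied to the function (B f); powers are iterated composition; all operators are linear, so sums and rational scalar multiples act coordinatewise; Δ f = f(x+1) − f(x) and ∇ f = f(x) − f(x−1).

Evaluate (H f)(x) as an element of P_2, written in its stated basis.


∇ f = 4x^3 - (3/2)x^2 + (3/2)x - 1/2
∇ ∇ f = 12x^2 - 15x + 7
Δ ∇ f = 12x^2 + 9x + 4
(∇ + Δ) ∇ f = 24x^2 - 6x + 11

g(x) = 24x^2 - 6x + 11


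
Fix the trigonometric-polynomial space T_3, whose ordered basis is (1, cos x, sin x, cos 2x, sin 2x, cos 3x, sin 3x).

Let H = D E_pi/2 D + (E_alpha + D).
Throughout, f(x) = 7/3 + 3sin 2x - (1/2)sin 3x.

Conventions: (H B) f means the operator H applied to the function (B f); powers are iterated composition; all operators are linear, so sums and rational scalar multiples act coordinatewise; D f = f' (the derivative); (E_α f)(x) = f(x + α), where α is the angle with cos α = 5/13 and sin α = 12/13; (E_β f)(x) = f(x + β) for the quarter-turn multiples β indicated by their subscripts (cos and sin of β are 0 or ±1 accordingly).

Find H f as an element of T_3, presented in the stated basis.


D f = 6cos 2x - (3/2)cos 3x
E_pi/2 D f = -6cos 2x - (3/2)sin 3x
D E_pi/2 D f = 12sin 2x - (9/2)cos 3x
E_alpha f = 7/3 + (360/169)cos 2x - (357/169)sin 2x + (414/2197)cos 3x + (2035/4394)sin 3x
D f = 6cos 2x - (3/2)cos 3x
(E_alpha + D) f = 7/3 + (1374/169)cos 2x - (357/169)sin 2x - (5763/4394)cos 3x + (2035/4394)sin 3x
(D E_pi/2 D + (E_alpha + D)) f = 7/3 + (1374/169)cos 2x + (1671/169)sin 2x - (12768/2197)cos 3x + (2035/4394)sin 3x

the result is g(x) = 7/3 + (1374/169)cos 2x + (1671/169)sin 2x - (12768/2197)cos 3x + (2035/4394)sin 3x


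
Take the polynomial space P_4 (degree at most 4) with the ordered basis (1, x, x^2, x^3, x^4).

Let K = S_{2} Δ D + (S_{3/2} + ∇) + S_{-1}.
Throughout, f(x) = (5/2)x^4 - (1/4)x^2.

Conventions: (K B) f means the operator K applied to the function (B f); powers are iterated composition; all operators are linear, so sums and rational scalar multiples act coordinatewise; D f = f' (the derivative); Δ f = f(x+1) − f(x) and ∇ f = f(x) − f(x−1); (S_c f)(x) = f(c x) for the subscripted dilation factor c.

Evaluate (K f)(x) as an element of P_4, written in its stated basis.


g(x) = (485/32)x^4 + 10x^3 + (1667/16)x^2 + (139/2)x + 29/4

D f = 10x^3 - (1/2)x
Δ D f = 30x^2 + 30x + 19/2
S_{2} Δ D f = 120x^2 + 60x + 19/2
S_{3/2} f = (405/32)x^4 - (9/16)x^2
∇ f = 10x^3 - 15x^2 + (19/2)x - 9/4
(S_{3/2} + ∇) f = (405/32)x^4 + 10x^3 - (249/16)x^2 + (19/2)x - 9/4
S_{-1} f = (5/2)x^4 - (1/4)x^2
(S_{2} Δ D + (S_{3/2} + ∇) + S_{-1}) f = (485/32)x^4 + 10x^3 + (1667/16)x^2 + (139/2)x + 29/4


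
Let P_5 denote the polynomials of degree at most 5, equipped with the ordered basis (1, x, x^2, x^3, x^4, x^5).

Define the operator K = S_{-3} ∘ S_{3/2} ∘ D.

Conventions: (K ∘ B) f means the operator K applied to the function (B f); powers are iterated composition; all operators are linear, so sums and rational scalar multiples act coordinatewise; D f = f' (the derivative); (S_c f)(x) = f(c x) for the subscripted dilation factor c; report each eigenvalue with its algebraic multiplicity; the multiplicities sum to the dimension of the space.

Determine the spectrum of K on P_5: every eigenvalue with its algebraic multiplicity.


image of 1: 0
image of x: 1
image of x^2: -9x
image of x^3: (243/4)x^2
image of x^4: -(729/2)x^3
image of x^5: (32805/16)x^4
the matrix is upper triangular; its diagonal is (0, 0, 0, 0, 0, 0)
for a triangular matrix the eigenvalues are the diagonal entries, with algebraic multiplicity their repetition count

λ = 0 (multiplicity 6)


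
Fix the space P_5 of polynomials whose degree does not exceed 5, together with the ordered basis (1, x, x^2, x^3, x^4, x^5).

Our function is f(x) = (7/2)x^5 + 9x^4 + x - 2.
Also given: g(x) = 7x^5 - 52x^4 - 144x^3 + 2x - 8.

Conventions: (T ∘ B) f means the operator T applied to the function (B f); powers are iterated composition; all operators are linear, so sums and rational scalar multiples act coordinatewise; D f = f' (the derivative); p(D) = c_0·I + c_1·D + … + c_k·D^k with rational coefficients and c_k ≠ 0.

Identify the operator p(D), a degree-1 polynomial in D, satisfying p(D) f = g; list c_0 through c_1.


c_0 = 2, c_1 = -4

D^0 f = (7/2)x^5 + 9x^4 + x - 2
D^1 f = (35/2)x^4 + 36x^3 + 1
matching coefficients of g against c_0 f + c_1 Df + … from the top degree down determines the c_i
solution: c_0 = 2, c_1 = -4


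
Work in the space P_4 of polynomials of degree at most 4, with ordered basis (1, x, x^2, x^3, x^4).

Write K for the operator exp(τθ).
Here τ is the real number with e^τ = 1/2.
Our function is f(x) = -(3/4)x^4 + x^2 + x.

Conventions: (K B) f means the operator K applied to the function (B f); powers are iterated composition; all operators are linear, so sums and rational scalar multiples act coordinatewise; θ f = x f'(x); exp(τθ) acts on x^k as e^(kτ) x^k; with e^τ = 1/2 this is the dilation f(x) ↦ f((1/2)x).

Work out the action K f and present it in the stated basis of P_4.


g(x) = -(3/64)x^4 + (1/4)x^2 + (1/2)x

exp(τθ) x^k = e^(kτ) x^k; with e^τ = 1/2 this sends x^k to (1/2)^k x^k
x ↦ 1/2 x
x^2 ↦ 1/4 x^2
x^4 ↦ 1/16 x^4
applying this coordinatewise to f: exp(τθ) f = -(3/64)x^4 + (1/4)x^2 + (1/2)x


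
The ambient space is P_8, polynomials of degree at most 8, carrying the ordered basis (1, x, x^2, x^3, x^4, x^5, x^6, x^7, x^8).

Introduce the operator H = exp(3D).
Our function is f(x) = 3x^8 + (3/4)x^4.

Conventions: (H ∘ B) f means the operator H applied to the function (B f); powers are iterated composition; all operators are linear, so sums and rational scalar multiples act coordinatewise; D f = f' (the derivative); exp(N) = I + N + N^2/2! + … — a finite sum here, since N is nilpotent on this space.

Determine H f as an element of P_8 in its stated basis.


order-1 term: 72x^7 + 9x^3
order-2 term: 756x^6 + (81/2)x^2
order-3 term: 4536x^5 + 81x
order-4 term: 17010x^4 + 243/4
order-5 term: 40824x^3
order-6 term: 61236x^2
order-7 term: 52488x
order-8 term: 19683
the series for exp(3D) f terminates at order 8
exp(3D) f = 3x^8 + 72x^7 + 756x^6 + 4536x^5 + (68043/4)x^4 + 40833x^3 + (122553/2)x^2 + 52569x + 78975/4

the result is g(x) = 3x^8 + 72x^7 + 756x^6 + 4536x^5 + (68043/4)x^4 + 40833x^3 + (122553/2)x^2 + 52569x + 78975/4


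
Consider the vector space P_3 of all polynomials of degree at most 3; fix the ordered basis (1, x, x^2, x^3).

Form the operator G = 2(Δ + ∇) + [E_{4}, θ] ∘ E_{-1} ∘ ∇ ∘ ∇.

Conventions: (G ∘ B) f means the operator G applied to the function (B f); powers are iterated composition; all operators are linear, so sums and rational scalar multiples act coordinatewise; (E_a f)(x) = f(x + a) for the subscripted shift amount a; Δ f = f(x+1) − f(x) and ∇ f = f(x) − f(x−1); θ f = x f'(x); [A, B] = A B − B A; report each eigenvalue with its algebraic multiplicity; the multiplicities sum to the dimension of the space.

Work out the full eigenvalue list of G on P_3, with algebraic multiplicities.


image of 1: 0
image of x: 4
image of x^2: 8x
image of x^3: 12x^2 + 28
the matrix is upper triangular; its diagonal is (0, 0, 0, 0)
for a triangular matrix the eigenvalues are the diagonal entries, with algebraic multiplicity their repetition count

λ = 0 (multiplicity 4)


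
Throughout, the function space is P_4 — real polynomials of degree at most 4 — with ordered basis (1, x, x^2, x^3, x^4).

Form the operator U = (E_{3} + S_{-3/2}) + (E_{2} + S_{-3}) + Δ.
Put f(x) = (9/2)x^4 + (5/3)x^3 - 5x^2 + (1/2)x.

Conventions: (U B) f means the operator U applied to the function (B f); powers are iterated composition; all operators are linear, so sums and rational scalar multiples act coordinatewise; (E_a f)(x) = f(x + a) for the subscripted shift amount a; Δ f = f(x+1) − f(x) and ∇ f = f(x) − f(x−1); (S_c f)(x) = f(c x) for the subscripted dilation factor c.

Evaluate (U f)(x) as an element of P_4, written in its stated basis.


E_{3} f = (9/2)x^4 + (167/3)x^3 + 253x^2 + (1003/2)x + 366
S_{-3/2} f = (729/32)x^4 - (45/8)x^3 - (45/4)x^2 - (3/4)x
(E_{3} + S_{-3/2}) f = (873/32)x^4 + (1201/24)x^3 + (967/4)x^2 + (2003/4)x + 366
E_{2} f = (9/2)x^4 + (113/3)x^3 + 113x^2 + (289/2)x + 199/3
S_{-3} f = (729/2)x^4 - 45x^3 - 45x^2 - (3/2)x
(E_{2} + S_{-3}) f = 369x^4 - (22/3)x^3 + 68x^2 + 143x + 199/3
Δ f = 18x^3 + 32x^2 + 13x + 5/3
((E_{3} + S_{-3/2}) + (E_{2} + S_{-3}) + Δ) f = (12681/32)x^4 + (1457/24)x^3 + (1367/4)x^2 + (2627/4)x + 434

the result is g(x) = (12681/32)x^4 + (1457/24)x^3 + (1367/4)x^2 + (2627/4)x + 434


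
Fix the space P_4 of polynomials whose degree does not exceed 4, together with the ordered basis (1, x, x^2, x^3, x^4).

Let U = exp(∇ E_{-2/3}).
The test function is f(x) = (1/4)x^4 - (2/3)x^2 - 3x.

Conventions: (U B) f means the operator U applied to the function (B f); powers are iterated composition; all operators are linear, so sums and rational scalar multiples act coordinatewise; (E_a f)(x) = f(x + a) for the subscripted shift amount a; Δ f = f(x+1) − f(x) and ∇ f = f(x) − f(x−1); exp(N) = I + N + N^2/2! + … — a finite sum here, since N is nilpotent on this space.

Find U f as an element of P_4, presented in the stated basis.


g(x) = (1/4)x^4 + x^3 - (8/3)x^2 - 6x + 127/108

order-1 term: x^3 - (7/2)x^2 + 3x - 359/108
order-2 term: (3/2)x^2 - 7x + 31/4
order-3 term: x - 7/2
order-4 term: 1/4
the series for exp(∇ E_{-2/3}) f terminates at order 4
exp(∇ E_{-2/3}) f = (1/4)x^4 + x^3 - (8/3)x^2 - 6x + 127/108


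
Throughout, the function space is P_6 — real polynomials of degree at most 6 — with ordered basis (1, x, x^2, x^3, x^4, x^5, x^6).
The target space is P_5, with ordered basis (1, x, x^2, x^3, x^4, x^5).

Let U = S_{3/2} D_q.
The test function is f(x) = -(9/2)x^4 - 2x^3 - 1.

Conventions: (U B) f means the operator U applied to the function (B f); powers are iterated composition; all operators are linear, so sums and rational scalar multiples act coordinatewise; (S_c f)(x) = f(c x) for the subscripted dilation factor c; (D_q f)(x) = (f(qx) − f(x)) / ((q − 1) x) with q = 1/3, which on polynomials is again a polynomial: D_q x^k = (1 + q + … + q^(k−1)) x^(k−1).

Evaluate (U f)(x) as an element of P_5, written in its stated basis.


the result is g(x) = -(45/2)x^3 - (13/2)x^2

D_q f = -(20/3)x^3 - (26/9)x^2
S_{3/2} D_q f = -(45/2)x^3 - (13/2)x^2


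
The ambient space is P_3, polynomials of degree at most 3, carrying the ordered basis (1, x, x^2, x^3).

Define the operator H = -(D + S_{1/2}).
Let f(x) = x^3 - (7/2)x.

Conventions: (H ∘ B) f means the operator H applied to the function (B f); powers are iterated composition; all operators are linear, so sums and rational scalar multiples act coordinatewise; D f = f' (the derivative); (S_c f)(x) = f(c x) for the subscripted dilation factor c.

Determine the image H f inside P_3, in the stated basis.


the result is g(x) = -(1/8)x^3 - 3x^2 + (7/4)x + 7/2

D f = 3x^2 - 7/2
S_{1/2} f = (1/8)x^3 - (7/4)x
(D + S_{1/2}) f = (1/8)x^3 + 3x^2 - (7/4)x - 7/2
(-(D + S_{1/2})) f = -(1/8)x^3 - 3x^2 + (7/4)x + 7/2


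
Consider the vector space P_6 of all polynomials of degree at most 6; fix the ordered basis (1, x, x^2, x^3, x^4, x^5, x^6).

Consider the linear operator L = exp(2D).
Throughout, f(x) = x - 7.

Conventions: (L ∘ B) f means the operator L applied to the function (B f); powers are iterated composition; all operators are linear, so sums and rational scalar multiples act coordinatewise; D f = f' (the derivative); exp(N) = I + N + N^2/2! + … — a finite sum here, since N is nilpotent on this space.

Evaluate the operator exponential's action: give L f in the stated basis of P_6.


order-1 term: 2
the series for exp(2D) f terminates at order 1
exp(2D) f = x - 5

the image equals g(x) = x - 5


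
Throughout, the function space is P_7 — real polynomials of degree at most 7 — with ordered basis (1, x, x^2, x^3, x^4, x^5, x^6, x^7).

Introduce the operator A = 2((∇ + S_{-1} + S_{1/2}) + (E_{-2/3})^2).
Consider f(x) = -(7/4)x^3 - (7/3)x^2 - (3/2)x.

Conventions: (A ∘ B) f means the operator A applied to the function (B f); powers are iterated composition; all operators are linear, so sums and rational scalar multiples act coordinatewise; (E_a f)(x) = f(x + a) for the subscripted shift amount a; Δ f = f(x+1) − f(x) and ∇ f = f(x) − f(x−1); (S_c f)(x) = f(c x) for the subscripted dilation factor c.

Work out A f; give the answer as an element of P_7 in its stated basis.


the result is g(x) = -(7/16)x^3 - 7x^2 - (59/9)x + 13/6

∇ f = -(21/4)x^2 + (7/12)x - 11/12
S_{-1} f = (7/4)x^3 - (7/3)x^2 + (3/2)x
S_{1/2} f = -(7/32)x^3 - (7/12)x^2 - (3/4)x
(∇ + S_{-1} + S_{1/2}) f = (49/32)x^3 - (49/6)x^2 + (4/3)x - 11/12
E_{-2/3} f = -(7/4)x^3 + (7/6)x^2 - (13/18)x + 13/27
E_{-2/3} E_{-2/3} f = -(7/4)x^3 + (14/3)x^2 - (83/18)x + 2
((∇ + S_{-1} + S_{1/2}) + (E_{-2/3})^2) f = -(7/32)x^3 - (7/2)x^2 - (59/18)x + 13/12
(2((∇ + S_{-1} + S_{1/2}) + (E_{-2/3})^2)) f = -(7/16)x^3 - 7x^2 - (59/9)x + 13/6


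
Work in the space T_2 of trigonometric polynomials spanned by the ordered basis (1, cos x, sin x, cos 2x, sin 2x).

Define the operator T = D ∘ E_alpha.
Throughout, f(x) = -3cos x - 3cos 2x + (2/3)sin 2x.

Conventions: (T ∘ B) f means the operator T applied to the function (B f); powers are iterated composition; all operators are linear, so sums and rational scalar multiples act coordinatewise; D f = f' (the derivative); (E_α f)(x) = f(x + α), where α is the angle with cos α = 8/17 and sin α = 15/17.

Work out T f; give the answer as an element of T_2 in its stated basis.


g(x) = (45/17)cos x + (24/17)sin x + (3676/867)cos 2x - (1286/289)sin 2x

E_alpha f = -(24/17)cos x + (45/17)sin x + (643/289)cos 2x + (1838/867)sin 2x
D E_alpha f = (45/17)cos x + (24/17)sin x + (3676/867)cos 2x - (1286/289)sin 2x


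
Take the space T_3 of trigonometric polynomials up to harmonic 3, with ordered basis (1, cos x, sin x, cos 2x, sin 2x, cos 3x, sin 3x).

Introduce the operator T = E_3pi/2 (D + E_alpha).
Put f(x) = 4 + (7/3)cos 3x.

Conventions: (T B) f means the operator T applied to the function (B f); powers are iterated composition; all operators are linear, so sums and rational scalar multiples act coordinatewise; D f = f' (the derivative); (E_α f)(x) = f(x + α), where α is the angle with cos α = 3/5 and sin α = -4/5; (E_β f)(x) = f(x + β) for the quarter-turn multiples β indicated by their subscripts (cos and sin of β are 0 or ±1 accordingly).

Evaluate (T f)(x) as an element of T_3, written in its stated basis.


D f = -7sin 3x
E_alpha f = 4 - (273/125)cos 3x + (308/375)sin 3x
(D + E_alpha) f = 4 - (273/125)cos 3x - (2317/375)sin 3x
E_3pi/2 (D + E_alpha) f = 4 - (2317/375)cos 3x + (273/125)sin 3x

g(x) = 4 - (2317/375)cos 3x + (273/125)sin 3x


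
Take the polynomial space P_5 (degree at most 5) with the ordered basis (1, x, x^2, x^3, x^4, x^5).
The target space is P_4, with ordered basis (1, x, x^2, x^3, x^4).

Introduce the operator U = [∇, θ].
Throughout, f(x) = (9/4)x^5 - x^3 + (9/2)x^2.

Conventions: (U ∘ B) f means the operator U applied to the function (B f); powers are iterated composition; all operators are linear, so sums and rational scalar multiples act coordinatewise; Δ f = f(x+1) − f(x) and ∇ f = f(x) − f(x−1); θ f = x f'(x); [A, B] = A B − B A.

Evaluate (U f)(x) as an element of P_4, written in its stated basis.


g(x) = (45/4)x^4 - 45x^3 + (129/2)x^2 - 30x - 3/4

θ f = (45/4)x^5 - 3x^3 + 9x^2
∇ θ f = (225/4)x^4 - (225/2)x^3 + (207/2)x^2 - (117/4)x - 3/4
∇ f = (45/4)x^4 - (45/2)x^3 + (39/2)x^2 + (3/4)x - 13/4
θ ∇ f = 45x^4 - (135/2)x^3 + 39x^2 + (3/4)x
[∇, θ] f = (45/4)x^4 - 45x^3 + (129/2)x^2 - 30x - 3/4


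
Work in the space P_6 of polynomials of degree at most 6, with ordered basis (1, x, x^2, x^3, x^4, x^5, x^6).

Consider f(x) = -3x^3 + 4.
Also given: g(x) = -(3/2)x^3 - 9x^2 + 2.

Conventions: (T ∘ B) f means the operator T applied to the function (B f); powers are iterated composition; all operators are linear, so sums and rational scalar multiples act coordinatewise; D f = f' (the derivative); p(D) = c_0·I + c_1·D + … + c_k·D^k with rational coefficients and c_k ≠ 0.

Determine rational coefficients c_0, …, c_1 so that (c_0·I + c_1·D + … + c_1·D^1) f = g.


D^0 f = -3x^3 + 4
D^1 f = -9x^2
matching coefficients of g against c_0 f + c_1 Df + … from the top degree down determines the c_i
solution: c_0 = 1/2, c_1 = 1

p(D) = (1/2)·I + D, i.e. c_0 = 1/2, c_1 = 1


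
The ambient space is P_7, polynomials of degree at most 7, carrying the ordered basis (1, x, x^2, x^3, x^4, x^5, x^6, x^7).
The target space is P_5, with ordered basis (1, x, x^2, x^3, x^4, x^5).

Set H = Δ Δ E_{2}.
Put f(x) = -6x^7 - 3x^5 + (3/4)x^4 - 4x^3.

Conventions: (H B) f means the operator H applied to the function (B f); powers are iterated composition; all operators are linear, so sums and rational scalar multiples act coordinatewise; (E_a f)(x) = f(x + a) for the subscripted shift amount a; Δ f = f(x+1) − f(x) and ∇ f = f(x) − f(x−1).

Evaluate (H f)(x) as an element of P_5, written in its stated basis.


E_{2} f = -6x^7 - 84x^6 - 507x^5 - (6837/4)x^4 - 3478x^3 - 4278x^2 - 2952x - 884
Δ E_{2} f = -42x^6 - 630x^5 - 4005x^4 - 13797x^3 - (54291/2)x^2 - 28908x - 52057/4
Δ Δ E_{2} f = -252x^5 - 3780x^4 - 23160x^3 - 72351x^2 - 115104x - 149055/2

g(x) = -252x^5 - 3780x^4 - 23160x^3 - 72351x^2 - 115104x - 149055/2


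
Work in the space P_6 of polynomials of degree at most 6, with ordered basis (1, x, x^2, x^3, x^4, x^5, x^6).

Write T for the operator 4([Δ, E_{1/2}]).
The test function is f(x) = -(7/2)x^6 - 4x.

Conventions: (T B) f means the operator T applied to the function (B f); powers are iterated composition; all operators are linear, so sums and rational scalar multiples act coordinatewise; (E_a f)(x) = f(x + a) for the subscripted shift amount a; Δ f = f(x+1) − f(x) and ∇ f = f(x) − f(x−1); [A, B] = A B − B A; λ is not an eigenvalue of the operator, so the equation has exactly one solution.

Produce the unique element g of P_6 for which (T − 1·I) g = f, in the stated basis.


write g with unknown coordinates in the stated basis and equate coefficients in (T − 1·I) g = f
solving from the highest basis element down gives g = (7/2)x^6 + 4x
check: T g = 0
so T g − 1·g = -(7/2)x^6 - 4x = f ✓

g(x) = (7/2)x^6 + 4x


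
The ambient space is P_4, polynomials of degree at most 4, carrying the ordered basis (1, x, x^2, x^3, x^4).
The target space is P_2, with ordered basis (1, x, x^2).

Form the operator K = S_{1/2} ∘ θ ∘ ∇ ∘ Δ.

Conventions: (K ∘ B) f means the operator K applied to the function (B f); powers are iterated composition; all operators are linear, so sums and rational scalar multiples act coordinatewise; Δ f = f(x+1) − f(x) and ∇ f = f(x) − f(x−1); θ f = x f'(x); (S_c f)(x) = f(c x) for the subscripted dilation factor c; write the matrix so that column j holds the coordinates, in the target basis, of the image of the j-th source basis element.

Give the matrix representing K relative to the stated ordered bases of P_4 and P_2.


the matrix is [[0, 0, 0, 0, 0]; [0, 0, 0, 3, 0]; [0, 0, 0, 0, 6]] (rows listed top to bottom)

image of 1: 0
image of x: 0
image of x^2: 0
image of x^3: 3x
image of x^4: 6x^2
each image's coordinates form column j of the matrix


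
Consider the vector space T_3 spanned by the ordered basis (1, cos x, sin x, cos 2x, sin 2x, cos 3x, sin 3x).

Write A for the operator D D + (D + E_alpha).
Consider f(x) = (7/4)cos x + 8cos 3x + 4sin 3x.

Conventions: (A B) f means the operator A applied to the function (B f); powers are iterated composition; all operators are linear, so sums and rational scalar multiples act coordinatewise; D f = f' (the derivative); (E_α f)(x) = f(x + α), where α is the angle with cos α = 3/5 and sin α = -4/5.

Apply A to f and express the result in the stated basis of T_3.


the image equals g(x) = -(7/10)cos x - (7/20)sin x - (8612/125)cos 3x - (7616/125)sin 3x

D f = -(7/4)sin x + 12cos 3x - 24sin 3x
D D f = -(7/4)cos x - 72cos 3x - 36sin 3x
D f = -(7/4)sin x + 12cos 3x - 24sin 3x
E_alpha f = (21/20)cos x + (7/5)sin x - (1112/125)cos 3x - (116/125)sin 3x
(D + E_alpha) f = (21/20)cos x - (7/20)sin x + (388/125)cos 3x - (3116/125)sin 3x
(D D + (D + E_alpha)) f = -(7/10)cos x - (7/20)sin x - (8612/125)cos 3x - (7616/125)sin 3x


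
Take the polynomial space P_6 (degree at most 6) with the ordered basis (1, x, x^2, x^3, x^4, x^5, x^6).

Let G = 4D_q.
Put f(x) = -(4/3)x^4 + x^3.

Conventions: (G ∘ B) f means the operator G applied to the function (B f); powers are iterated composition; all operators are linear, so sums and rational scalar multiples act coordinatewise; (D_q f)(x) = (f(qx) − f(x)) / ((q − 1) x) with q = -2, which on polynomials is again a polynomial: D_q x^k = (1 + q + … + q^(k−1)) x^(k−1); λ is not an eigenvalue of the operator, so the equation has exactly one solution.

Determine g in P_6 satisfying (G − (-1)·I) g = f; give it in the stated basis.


the image equals g(x) = -(4/3)x^4 - (77/3)x^3 + 308x^2 + 1232x - 4928

write g with unknown coordinates in the stated basis and equate coefficients in (G − (-1)·I) g = f
solving from the highest basis element down gives g = -(4/3)x^4 - (77/3)x^3 + 308x^2 + 1232x - 4928
check: G g = (80/3)x^3 - 308x^2 - 1232x + 4928
so G g − (-1)·g = -(4/3)x^4 + x^3 = f ✓


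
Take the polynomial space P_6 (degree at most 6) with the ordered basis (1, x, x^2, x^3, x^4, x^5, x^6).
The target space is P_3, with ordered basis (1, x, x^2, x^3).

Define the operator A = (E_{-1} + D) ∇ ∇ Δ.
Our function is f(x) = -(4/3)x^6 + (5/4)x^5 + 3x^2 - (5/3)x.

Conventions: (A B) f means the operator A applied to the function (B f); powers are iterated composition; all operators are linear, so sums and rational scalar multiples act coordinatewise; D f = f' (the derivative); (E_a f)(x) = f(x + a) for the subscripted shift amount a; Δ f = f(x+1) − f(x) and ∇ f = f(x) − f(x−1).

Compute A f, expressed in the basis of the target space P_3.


Δ f = -8x^5 - (55/4)x^4 - (85/6)x^3 - (15/2)x^2 + (17/4)x + 5/4
∇ Δ f = -40x^4 + 25x^3 - 40x^2 + (25/2)x + 10/3
∇ (∇ Δ) f = -160x^3 + 315x^2 - 315x + 235/2
E_{-1} (∇ ∇ Δ) f = -160x^3 + 795x^2 - 1425x + 1815/2
D (∇ ∇ Δ) f = -480x^2 + 630x - 315
(E_{-1} + D) (∇ ∇ Δ) f = -160x^3 + 315x^2 - 795x + 1185/2

g(x) = -160x^3 + 315x^2 - 795x + 1185/2


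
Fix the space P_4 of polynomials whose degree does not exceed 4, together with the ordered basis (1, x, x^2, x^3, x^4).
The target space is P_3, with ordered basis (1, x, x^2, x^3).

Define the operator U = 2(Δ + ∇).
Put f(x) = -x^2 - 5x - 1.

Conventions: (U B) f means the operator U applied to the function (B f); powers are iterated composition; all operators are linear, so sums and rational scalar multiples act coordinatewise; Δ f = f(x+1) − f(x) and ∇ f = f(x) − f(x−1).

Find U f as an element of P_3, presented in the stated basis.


g(x) = -8x - 20

Δ f = -2x - 6
∇ f = -2x - 4
(Δ + ∇) f = -4x - 10
(2(Δ + ∇)) f = -8x - 20


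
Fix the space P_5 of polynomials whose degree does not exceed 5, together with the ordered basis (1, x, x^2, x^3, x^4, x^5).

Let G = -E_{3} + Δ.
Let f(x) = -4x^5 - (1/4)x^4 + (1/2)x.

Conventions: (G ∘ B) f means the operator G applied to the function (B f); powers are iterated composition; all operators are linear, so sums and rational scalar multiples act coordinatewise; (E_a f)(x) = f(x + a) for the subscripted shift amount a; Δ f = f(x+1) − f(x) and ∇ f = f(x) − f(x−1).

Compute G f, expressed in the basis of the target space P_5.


the result is g(x) = 4x^5 + (161/4)x^4 + 322x^3 + 1052x^2 + (3251/2)x + 987

E_{3} f = -4x^5 - (241/4)x^4 - 363x^3 - (2187/2)x^2 - (3293/2)x - 3963/4
(-E_{3}) f = 4x^5 + (241/4)x^4 + 363x^3 + (2187/2)x^2 + (3293/2)x + 3963/4
Δ f = -20x^4 - 41x^3 - (83/2)x^2 - 21x - 15/4
(-E_{3} + Δ) f = 4x^5 + (161/4)x^4 + 322x^3 + 1052x^2 + (3251/2)x + 987


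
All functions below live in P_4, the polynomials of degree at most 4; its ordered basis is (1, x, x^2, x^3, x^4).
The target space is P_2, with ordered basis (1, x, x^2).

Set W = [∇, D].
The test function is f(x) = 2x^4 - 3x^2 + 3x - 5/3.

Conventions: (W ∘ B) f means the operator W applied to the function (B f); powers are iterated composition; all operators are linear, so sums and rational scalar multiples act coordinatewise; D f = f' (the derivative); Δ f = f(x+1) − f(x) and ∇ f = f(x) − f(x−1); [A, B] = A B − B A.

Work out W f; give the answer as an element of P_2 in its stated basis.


g(x) = 0

D f = 8x^3 - 6x + 3
∇ D f = 24x^2 - 24x + 2
∇ f = 8x^3 - 12x^2 + 2x + 4
D ∇ f = 24x^2 - 24x + 2
[∇, D] f = 0


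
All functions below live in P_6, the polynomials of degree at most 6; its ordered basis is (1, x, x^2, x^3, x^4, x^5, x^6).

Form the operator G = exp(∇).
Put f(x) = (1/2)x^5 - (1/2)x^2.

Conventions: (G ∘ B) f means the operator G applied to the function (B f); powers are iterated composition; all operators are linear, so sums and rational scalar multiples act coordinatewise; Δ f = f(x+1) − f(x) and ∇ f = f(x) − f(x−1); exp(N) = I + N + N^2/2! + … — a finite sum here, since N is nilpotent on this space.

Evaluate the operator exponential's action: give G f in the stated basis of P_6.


order-1 term: (5/2)x^4 - 5x^3 + 5x^2 - (7/2)x + 1
order-2 term: 5x^3 - 15x^2 + (35/2)x - 8
order-3 term: 5x^2 - 15x + 25/2
order-4 term: (5/2)x - 5
order-5 term: 1/2
the series for exp(∇) f terminates at order 5
exp(∇) f = (1/2)x^5 + (5/2)x^4 - (11/2)x^2 + (3/2)x + 1

the result is g(x) = (1/2)x^5 + (5/2)x^4 - (11/2)x^2 + (3/2)x + 1


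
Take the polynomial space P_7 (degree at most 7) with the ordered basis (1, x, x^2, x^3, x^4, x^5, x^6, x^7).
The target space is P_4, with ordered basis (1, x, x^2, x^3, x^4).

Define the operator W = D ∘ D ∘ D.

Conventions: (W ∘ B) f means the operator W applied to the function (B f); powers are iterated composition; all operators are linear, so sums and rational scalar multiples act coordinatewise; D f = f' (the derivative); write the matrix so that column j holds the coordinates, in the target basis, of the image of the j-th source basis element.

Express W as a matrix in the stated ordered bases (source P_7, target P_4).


the matrix is [[0, 0, 0, 6, 0, 0, 0, 0]; [0, 0, 0, 0, 24, 0, 0, 0]; [0, 0, 0, 0, 0, 60, 0, 0]; [0, 0, 0, 0, 0, 0, 120, 0]; [0, 0, 0, 0, 0, 0, 0, 210]] (rows listed top to bottom)

image of 1: 0
image of x: 0
image of x^2: 0
image of x^3: 6
image of x^4: 24x
image of x^5: 60x^2
image of x^6: 120x^3
image of x^7: 210x^4
each image's coordinates form column j of the matrix


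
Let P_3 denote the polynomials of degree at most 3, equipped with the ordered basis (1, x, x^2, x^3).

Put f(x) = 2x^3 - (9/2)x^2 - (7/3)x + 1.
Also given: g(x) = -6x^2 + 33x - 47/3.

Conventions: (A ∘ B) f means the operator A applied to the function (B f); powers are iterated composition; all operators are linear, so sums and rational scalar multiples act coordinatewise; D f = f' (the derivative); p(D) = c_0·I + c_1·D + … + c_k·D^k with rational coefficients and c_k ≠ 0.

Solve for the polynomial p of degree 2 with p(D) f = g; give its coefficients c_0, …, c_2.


p(D) = -D + 2·D^2, i.e. c_0 = 0, c_1 = -1, c_2 = 2

D^0 f = 2x^3 - (9/2)x^2 - (7/3)x + 1
D^1 f = 6x^2 - 9x - 7/3
D^2 f = 12x - 9
matching coefficients of g against c_0 f + c_1 Df + … from the top degree down determines the c_i
solution: c_0 = 0, c_1 = -1, c_2 = 2


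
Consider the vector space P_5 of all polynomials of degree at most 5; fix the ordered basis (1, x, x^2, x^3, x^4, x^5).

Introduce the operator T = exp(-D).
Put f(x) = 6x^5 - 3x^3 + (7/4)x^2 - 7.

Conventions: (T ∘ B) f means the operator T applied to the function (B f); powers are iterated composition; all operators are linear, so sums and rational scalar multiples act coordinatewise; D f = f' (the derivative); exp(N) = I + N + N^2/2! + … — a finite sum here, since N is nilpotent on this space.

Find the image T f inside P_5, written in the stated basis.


g(x) = 6x^5 - 30x^4 + 57x^3 - (197/4)x^2 + (35/2)x - 33/4

order-1 term: -30x^4 + 9x^2 - (7/2)x
order-2 term: 60x^3 - 9x + 7/4
order-3 term: -60x^2 + 3
order-4 term: 30x
order-5 term: -6
the series for exp(-D) f terminates at order 5
exp(-D) f = 6x^5 - 30x^4 + 57x^3 - (197/4)x^2 + (35/2)x - 33/4


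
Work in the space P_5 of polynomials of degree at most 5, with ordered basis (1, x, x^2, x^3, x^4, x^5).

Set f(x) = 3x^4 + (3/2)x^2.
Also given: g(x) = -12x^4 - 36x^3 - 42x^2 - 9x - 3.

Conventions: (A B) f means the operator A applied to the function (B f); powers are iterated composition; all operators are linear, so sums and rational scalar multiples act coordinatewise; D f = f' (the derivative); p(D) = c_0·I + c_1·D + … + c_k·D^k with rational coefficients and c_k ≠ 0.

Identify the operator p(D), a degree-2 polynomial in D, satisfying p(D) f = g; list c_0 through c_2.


D^0 f = 3x^4 + (3/2)x^2
D^1 f = 12x^3 + 3x
D^2 f = 36x^2 + 3
matching coefficients of g against c_0 f + c_1 Df + … from the top degree down determines the c_i
solution: c_0 = -4, c_1 = -3, c_2 = -1

c_0 = -4, c_1 = -3, c_2 = -1
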